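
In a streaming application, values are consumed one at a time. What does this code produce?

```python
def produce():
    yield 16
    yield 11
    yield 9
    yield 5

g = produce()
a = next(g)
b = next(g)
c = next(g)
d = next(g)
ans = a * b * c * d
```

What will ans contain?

Step 1: Create generator and consume all values:
  a = next(g) = 16
  b = next(g) = 11
  c = next(g) = 9
  d = next(g) = 5
Step 2: ans = 16 * 11 * 9 * 5 = 7920.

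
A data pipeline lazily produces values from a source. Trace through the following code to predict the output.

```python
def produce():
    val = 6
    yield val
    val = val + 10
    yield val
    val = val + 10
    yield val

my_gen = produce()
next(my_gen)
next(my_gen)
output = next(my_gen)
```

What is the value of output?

Step 1: Trace through generator execution:
  Yield 1: val starts at 6, yield 6
  Yield 2: val = 6 + 10 = 16, yield 16
  Yield 3: val = 16 + 10 = 26, yield 26
Step 2: First next() gets 6, second next() gets the second value, third next() yields 26.
Therefore output = 26.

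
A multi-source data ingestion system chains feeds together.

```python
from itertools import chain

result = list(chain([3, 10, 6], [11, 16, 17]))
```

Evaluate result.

Step 1: chain() concatenates iterables: [3, 10, 6] + [11, 16, 17].
Therefore result = [3, 10, 6, 11, 16, 17].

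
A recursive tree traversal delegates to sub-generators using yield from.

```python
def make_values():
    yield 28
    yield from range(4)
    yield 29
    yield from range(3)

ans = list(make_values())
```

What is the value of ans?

Step 1: Trace yields in order:
  yield 28
  yield 0
  yield 1
  yield 2
  yield 3
  yield 29
  yield 0
  yield 1
  yield 2
Therefore ans = [28, 0, 1, 2, 3, 29, 0, 1, 2].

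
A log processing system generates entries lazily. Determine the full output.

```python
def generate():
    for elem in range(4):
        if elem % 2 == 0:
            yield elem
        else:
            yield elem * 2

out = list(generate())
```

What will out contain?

Step 1: For each elem in range(4), yield elem if even, else elem*2:
  elem=0 (even): yield 0
  elem=1 (odd): yield 1*2 = 2
  elem=2 (even): yield 2
  elem=3 (odd): yield 3*2 = 6
Therefore out = [0, 2, 2, 6].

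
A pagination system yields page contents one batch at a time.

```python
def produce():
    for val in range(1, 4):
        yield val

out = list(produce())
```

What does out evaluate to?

Step 1: The generator yields each value from range(1, 4).
Step 2: list() consumes all yields: [1, 2, 3].
Therefore out = [1, 2, 3].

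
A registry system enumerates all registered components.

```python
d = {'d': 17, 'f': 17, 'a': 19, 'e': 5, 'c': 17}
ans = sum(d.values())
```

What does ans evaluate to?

Step 1: d.values() = [17, 17, 19, 5, 17].
Step 2: sum = 75.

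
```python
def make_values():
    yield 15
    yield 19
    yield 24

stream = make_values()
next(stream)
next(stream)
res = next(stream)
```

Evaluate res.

Step 1: make_values() creates a generator.
Step 2: next(stream) yields 15 (consumed and discarded).
Step 3: next(stream) yields 19 (consumed and discarded).
Step 4: next(stream) yields 24, assigned to res.
Therefore res = 24.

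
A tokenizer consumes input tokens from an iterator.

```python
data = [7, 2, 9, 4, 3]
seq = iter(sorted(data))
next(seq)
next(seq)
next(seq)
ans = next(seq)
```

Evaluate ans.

Step 1: sorted([7, 2, 9, 4, 3]) = [2, 3, 4, 7, 9].
Step 2: Create iterator and skip 3 elements.
Step 3: next() returns 7.
Therefore ans = 7.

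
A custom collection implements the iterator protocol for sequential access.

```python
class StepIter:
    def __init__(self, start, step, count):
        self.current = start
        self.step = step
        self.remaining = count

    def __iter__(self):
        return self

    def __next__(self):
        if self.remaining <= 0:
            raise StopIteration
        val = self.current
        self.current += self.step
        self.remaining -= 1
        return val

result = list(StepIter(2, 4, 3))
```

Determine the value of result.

Step 1: StepIter starts at 2, increments by 4, for 3 steps:
  Yield 2, then current += 4
  Yield 6, then current += 4
  Yield 10, then current += 4
Therefore result = [2, 6, 10].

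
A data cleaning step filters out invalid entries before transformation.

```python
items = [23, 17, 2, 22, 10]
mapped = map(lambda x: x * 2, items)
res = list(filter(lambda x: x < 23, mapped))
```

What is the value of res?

Step 1: Map x * 2:
  23 -> 46
  17 -> 34
  2 -> 4
  22 -> 44
  10 -> 20
Step 2: Filter for < 23:
  46: removed
  34: removed
  4: kept
  44: removed
  20: kept
Therefore res = [4, 20].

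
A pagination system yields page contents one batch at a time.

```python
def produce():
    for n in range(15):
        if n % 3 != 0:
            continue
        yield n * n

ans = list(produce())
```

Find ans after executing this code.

Step 1: Only yield n**2 when n is divisible by 3:
  n=0: 0 % 3 == 0, yield 0**2 = 0
  n=3: 3 % 3 == 0, yield 3**2 = 9
  n=6: 6 % 3 == 0, yield 6**2 = 36
  n=9: 9 % 3 == 0, yield 9**2 = 81
  n=12: 12 % 3 == 0, yield 12**2 = 144
Therefore ans = [0, 9, 36, 81, 144].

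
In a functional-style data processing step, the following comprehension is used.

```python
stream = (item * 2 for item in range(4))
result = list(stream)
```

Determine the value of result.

Step 1: For each item in range(4), compute item*2:
  item=0: 0*2 = 0
  item=1: 1*2 = 2
  item=2: 2*2 = 4
  item=3: 3*2 = 6
Therefore result = [0, 2, 4, 6].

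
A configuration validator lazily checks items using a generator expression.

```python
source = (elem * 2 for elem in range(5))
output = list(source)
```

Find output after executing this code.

Step 1: For each elem in range(5), compute elem*2:
  elem=0: 0*2 = 0
  elem=1: 1*2 = 2
  elem=2: 2*2 = 4
  elem=3: 3*2 = 6
  elem=4: 4*2 = 8
Therefore output = [0, 2, 4, 6, 8].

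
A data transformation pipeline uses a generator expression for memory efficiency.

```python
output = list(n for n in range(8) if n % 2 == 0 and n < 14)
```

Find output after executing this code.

Step 1: Filter range(8) where n % 2 == 0 and n < 14:
  n=0: both conditions met, included
  n=1: excluded (1 % 2 != 0)
  n=2: both conditions met, included
  n=3: excluded (3 % 2 != 0)
  n=4: both conditions met, included
  n=5: excluded (5 % 2 != 0)
  n=6: both conditions met, included
  n=7: excluded (7 % 2 != 0)
Therefore output = [0, 2, 4, 6].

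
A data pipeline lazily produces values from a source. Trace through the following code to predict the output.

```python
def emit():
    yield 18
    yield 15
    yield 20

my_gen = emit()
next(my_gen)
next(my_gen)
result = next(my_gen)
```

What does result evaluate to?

Step 1: emit() creates a generator.
Step 2: next(my_gen) yields 18 (consumed and discarded).
Step 3: next(my_gen) yields 15 (consumed and discarded).
Step 4: next(my_gen) yields 20, assigned to result.
Therefore result = 20.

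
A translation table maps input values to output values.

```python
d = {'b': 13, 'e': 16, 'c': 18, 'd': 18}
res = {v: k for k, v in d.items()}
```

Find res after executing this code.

Step 1: Invert dict (swap keys and values):
  'b': 13 -> 13: 'b'
  'e': 16 -> 16: 'e'
  'c': 18 -> 18: 'c'
  'd': 18 -> 18: 'd'
Therefore res = {13: 'b', 16: 'e', 18: 'd'}.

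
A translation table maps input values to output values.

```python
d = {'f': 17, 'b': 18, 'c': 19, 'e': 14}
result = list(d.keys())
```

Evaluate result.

Step 1: d.keys() returns the dictionary keys in insertion order.
Therefore result = ['f', 'b', 'c', 'e'].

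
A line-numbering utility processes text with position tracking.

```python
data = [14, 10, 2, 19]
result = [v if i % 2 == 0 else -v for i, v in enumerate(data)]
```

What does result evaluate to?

Step 1: For each (i, v), keep v if i is even, negate if odd:
  i=0 (even): keep 14
  i=1 (odd): negate to -10
  i=2 (even): keep 2
  i=3 (odd): negate to -19
Therefore result = [14, -10, 2, -19].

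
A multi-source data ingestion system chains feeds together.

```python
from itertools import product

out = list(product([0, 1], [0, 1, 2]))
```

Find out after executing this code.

Step 1: product([0, 1], [0, 1, 2]) gives all pairs:
  (0, 0)
  (0, 1)
  (0, 2)
  (1, 0)
  (1, 1)
  (1, 2)
Therefore out = [(0, 0), (0, 1), (0, 2), (1, 0), (1, 1), (1, 2)].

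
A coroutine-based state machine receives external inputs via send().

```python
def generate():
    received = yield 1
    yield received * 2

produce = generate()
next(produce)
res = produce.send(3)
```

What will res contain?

Step 1: next(produce) advances to first yield, producing 1.
Step 2: send(3) resumes, received = 3.
Step 3: yield received * 2 = 3 * 2 = 6.
Therefore res = 6.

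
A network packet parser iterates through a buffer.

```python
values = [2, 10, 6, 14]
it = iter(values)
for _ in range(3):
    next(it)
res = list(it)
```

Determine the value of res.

Step 1: Create iterator over [2, 10, 6, 14].
Step 2: Advance 3 positions (consuming [2, 10, 6]).
Step 3: list() collects remaining elements: [14].
Therefore res = [14].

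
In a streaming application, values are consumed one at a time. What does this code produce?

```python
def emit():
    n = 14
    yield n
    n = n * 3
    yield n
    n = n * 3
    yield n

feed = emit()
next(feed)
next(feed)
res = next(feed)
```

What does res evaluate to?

Step 1: Trace through generator execution:
  Yield 1: n starts at 14, yield 14
  Yield 2: n = 14 * 3 = 42, yield 42
  Yield 3: n = 42 * 3 = 126, yield 126
Step 2: First next() gets 14, second next() gets the second value, third next() yields 126.
Therefore res = 126.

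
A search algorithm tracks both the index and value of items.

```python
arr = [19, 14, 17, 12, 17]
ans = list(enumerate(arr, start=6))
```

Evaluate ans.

Step 1: enumerate with start=6:
  (6, 19)
  (7, 14)
  (8, 17)
  (9, 12)
  (10, 17)
Therefore ans = [(6, 19), (7, 14), (8, 17), (9, 12), (10, 17)].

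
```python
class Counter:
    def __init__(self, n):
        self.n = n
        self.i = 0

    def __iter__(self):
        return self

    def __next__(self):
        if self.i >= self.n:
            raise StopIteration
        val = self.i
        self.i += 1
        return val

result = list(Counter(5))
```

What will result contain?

Step 1: Counter(5) creates an iterator counting 0 to 4.
Step 2: list() consumes all values: [0, 1, 2, 3, 4].
Therefore result = [0, 1, 2, 3, 4].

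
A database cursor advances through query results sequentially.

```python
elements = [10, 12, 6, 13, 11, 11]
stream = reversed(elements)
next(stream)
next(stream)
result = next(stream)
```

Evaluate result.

Step 1: reversed([10, 12, 6, 13, 11, 11]) gives iterator: [11, 11, 13, 6, 12, 10].
Step 2: First next() = 11, second next() = 11.
Step 3: Third next() = 13.
Therefore result = 13.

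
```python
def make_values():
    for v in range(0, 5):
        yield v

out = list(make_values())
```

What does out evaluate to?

Step 1: The generator yields each value from range(0, 5).
Step 2: list() consumes all yields: [0, 1, 2, 3, 4].
Therefore out = [0, 1, 2, 3, 4].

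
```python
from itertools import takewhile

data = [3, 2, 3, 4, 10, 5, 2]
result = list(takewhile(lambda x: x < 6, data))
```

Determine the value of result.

Step 1: takewhile stops at first element >= 6:
  3 < 6: take
  2 < 6: take
  3 < 6: take
  4 < 6: take
  10 >= 6: stop
Therefore result = [3, 2, 3, 4].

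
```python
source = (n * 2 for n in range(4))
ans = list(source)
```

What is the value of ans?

Step 1: For each n in range(4), compute n*2:
  n=0: 0*2 = 0
  n=1: 1*2 = 2
  n=2: 2*2 = 4
  n=3: 3*2 = 6
Therefore ans = [0, 2, 4, 6].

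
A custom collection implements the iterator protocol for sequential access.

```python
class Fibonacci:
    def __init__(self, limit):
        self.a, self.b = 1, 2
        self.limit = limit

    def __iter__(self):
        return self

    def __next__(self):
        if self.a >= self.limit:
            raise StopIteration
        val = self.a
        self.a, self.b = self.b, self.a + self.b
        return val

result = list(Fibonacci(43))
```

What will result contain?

Step 1: Fibonacci-like sequence (a=1, b=2) until >= 43:
  Yield 1, then a,b = 2,3
  Yield 2, then a,b = 3,5
  Yield 3, then a,b = 5,8
  Yield 5, then a,b = 8,13
  Yield 8, then a,b = 13,21
  Yield 13, then a,b = 21,34
  Yield 21, then a,b = 34,55
  Yield 34, then a,b = 55,89
Step 2: 55 >= 43, stop.
Therefore result = [1, 2, 3, 5, 8, 13, 21, 34].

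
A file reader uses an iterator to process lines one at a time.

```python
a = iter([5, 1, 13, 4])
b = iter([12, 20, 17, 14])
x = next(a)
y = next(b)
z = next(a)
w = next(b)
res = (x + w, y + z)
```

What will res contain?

Step 1: a iterates [5, 1, 13, 4], b iterates [12, 20, 17, 14].
Step 2: x = next(a) = 5, y = next(b) = 12.
Step 3: z = next(a) = 1, w = next(b) = 20.
Step 4: res = (5 + 20, 12 + 1) = (25, 13).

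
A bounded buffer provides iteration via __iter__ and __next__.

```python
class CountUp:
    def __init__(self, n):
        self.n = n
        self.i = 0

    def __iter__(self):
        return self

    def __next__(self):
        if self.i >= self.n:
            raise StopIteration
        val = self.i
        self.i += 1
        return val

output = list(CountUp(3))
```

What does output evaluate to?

Step 1: CountUp(3) creates an iterator counting 0 to 2.
Step 2: list() consumes all values: [0, 1, 2].
Therefore output = [0, 1, 2].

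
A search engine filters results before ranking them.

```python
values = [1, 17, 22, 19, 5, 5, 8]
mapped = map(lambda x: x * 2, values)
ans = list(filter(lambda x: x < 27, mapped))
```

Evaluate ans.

Step 1: Map x * 2:
  1 -> 2
  17 -> 34
  22 -> 44
  19 -> 38
  5 -> 10
  5 -> 10
  8 -> 16
Step 2: Filter for < 27:
  2: kept
  34: removed
  44: removed
  38: removed
  10: kept
  10: kept
  16: kept
Therefore ans = [2, 10, 10, 16].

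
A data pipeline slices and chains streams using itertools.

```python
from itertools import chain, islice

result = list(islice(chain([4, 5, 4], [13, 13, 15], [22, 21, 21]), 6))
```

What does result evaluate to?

Step 1: chain([4, 5, 4], [13, 13, 15], [22, 21, 21]) = [4, 5, 4, 13, 13, 15, 22, 21, 21].
Step 2: islice takes first 6 elements: [4, 5, 4, 13, 13, 15].
Therefore result = [4, 5, 4, 13, 13, 15].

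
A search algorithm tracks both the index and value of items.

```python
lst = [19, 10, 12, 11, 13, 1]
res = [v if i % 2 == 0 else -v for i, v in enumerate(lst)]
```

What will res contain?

Step 1: For each (i, v), keep v if i is even, negate if odd:
  i=0 (even): keep 19
  i=1 (odd): negate to -10
  i=2 (even): keep 12
  i=3 (odd): negate to -11
  i=4 (even): keep 13
  i=5 (odd): negate to -1
Therefore res = [19, -10, 12, -11, 13, -1].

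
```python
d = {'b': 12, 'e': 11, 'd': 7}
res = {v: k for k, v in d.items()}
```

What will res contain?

Step 1: Invert dict (swap keys and values):
  'b': 12 -> 12: 'b'
  'e': 11 -> 11: 'e'
  'd': 7 -> 7: 'd'
Therefore res = {12: 'b', 11: 'e', 7: 'd'}.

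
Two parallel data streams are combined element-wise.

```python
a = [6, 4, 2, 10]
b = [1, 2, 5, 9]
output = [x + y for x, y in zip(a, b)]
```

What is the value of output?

Step 1: Add corresponding elements:
  6 + 1 = 7
  4 + 2 = 6
  2 + 5 = 7
  10 + 9 = 19
Therefore output = [7, 6, 7, 19].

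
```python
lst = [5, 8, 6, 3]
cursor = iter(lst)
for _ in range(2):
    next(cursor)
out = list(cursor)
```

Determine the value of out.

Step 1: Create iterator over [5, 8, 6, 3].
Step 2: Advance 2 positions (consuming [5, 8]).
Step 3: list() collects remaining elements: [6, 3].
Therefore out = [6, 3].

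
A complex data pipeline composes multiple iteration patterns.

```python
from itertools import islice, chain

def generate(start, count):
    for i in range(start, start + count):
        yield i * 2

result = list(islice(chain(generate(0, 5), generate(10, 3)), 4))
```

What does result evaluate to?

Step 1: generate(0, 5) yields [0, 2, 4, 6, 8].
Step 2: generate(10, 3) yields [20, 22, 24].
Step 3: chain concatenates: [0, 2, 4, 6, 8, 20, 22, 24].
Step 4: islice takes first 4: [0, 2, 4, 6].
Therefore result = [0, 2, 4, 6].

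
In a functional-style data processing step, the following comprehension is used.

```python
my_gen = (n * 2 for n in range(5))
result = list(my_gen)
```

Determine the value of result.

Step 1: For each n in range(5), compute n*2:
  n=0: 0*2 = 0
  n=1: 1*2 = 2
  n=2: 2*2 = 4
  n=3: 3*2 = 6
  n=4: 4*2 = 8
Therefore result = [0, 2, 4, 6, 8].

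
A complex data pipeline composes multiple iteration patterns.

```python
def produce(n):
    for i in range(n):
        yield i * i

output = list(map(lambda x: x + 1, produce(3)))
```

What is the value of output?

Step 1: produce(3) yields squares: [0, 1, 4].
Step 2: map adds 1 to each: [1, 2, 5].
Therefore output = [1, 2, 5].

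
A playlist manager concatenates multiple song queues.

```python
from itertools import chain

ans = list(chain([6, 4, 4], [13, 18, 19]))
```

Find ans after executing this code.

Step 1: chain() concatenates iterables: [6, 4, 4] + [13, 18, 19].
Therefore ans = [6, 4, 4, 13, 18, 19].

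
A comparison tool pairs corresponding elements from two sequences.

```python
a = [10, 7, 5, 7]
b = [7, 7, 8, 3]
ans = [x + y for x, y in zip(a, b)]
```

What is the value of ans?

Step 1: Add corresponding elements:
  10 + 7 = 17
  7 + 7 = 14
  5 + 8 = 13
  7 + 3 = 10
Therefore ans = [17, 14, 13, 10].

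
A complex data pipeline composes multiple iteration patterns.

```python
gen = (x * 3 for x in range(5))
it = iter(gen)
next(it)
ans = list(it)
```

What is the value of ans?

Step 1: Generator produces [0, 3, 6, 9, 12].
Step 2: next(it) consumes first element (0).
Step 3: list(it) collects remaining: [3, 6, 9, 12].
Therefore ans = [3, 6, 9, 12].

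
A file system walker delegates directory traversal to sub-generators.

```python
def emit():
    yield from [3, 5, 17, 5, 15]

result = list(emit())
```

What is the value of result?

Step 1: yield from delegates to the iterable, yielding each element.
Step 2: Collected values: [3, 5, 17, 5, 15].
Therefore result = [3, 5, 17, 5, 15].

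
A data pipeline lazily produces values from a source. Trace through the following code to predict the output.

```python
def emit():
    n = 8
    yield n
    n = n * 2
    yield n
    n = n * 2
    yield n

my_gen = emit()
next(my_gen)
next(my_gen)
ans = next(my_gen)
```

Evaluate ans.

Step 1: Trace through generator execution:
  Yield 1: n starts at 8, yield 8
  Yield 2: n = 8 * 2 = 16, yield 16
  Yield 3: n = 16 * 2 = 32, yield 32
Step 2: First next() gets 8, second next() gets the second value, third next() yields 32.
Therefore ans = 32.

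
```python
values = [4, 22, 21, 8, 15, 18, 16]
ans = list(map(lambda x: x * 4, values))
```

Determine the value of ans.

Step 1: Apply lambda x: x * 4 to each element:
  4 -> 16
  22 -> 88
  21 -> 84
  8 -> 32
  15 -> 60
  18 -> 72
  16 -> 64
Therefore ans = [16, 88, 84, 32, 60, 72, 64].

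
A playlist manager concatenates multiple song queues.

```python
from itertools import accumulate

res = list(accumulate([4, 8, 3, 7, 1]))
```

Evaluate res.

Step 1: accumulate computes running sums:
  + 4 = 4
  + 8 = 12
  + 3 = 15
  + 7 = 22
  + 1 = 23
Therefore res = [4, 12, 15, 22, 23].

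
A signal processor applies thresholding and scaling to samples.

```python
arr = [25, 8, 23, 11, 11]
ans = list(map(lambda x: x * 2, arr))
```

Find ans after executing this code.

Step 1: Apply lambda x: x * 2 to each element:
  25 -> 50
  8 -> 16
  23 -> 46
  11 -> 22
  11 -> 22
Therefore ans = [50, 16, 46, 22, 22].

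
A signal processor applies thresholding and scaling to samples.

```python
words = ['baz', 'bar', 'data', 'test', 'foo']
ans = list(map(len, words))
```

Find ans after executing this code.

Step 1: Map len() to each word:
  'baz' -> 3
  'bar' -> 3
  'data' -> 4
  'test' -> 4
  'foo' -> 3
Therefore ans = [3, 3, 4, 4, 3].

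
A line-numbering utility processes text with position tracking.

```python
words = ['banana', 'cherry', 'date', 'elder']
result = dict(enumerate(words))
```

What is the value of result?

Step 1: enumerate pairs indices with words:
  0 -> 'banana'
  1 -> 'cherry'
  2 -> 'date'
  3 -> 'elder'
Therefore result = {0: 'banana', 1: 'cherry', 2: 'date', 3: 'elder'}.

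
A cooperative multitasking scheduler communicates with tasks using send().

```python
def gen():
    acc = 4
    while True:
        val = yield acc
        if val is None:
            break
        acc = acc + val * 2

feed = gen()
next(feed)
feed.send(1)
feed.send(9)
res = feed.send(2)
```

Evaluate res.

Step 1: next() -> yield acc=4.
Step 2: send(1) -> val=1, acc = 4 + 1*2 = 6, yield 6.
Step 3: send(9) -> val=9, acc = 6 + 9*2 = 24, yield 24.
Step 4: send(2) -> val=2, acc = 24 + 2*2 = 28, yield 28.
Therefore res = 28.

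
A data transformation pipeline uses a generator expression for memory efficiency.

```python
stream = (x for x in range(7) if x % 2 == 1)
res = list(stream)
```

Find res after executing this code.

Step 1: Filter range(7) keeping only odd values:
  x=0: even, excluded
  x=1: odd, included
  x=2: even, excluded
  x=3: odd, included
  x=4: even, excluded
  x=5: odd, included
  x=6: even, excluded
Therefore res = [1, 3, 5].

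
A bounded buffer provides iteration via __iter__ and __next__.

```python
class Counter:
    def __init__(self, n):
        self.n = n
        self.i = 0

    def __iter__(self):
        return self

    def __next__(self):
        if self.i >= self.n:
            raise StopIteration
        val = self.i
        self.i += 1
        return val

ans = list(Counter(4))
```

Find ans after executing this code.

Step 1: Counter(4) creates an iterator counting 0 to 3.
Step 2: list() consumes all values: [0, 1, 2, 3].
Therefore ans = [0, 1, 2, 3].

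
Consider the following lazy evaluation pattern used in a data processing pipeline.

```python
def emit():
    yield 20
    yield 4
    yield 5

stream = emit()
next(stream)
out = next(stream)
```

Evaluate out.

Step 1: emit() creates a generator.
Step 2: next(stream) yields 20 (consumed and discarded).
Step 3: next(stream) yields 4, assigned to out.
Therefore out = 4.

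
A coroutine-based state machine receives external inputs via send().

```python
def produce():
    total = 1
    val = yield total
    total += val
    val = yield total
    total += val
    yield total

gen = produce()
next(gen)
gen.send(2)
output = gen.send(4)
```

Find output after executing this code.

Step 1: next() -> yield total=1.
Step 2: send(2) -> val=2, total = 1+2 = 3, yield 3.
Step 3: send(4) -> val=4, total = 3+4 = 7, yield 7.
Therefore output = 7.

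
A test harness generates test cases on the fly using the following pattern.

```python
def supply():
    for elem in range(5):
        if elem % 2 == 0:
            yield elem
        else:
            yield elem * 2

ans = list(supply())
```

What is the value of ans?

Step 1: For each elem in range(5), yield elem if even, else elem*2:
  elem=0 (even): yield 0
  elem=1 (odd): yield 1*2 = 2
  elem=2 (even): yield 2
  elem=3 (odd): yield 3*2 = 6
  elem=4 (even): yield 4
Therefore ans = [0, 2, 2, 6, 4].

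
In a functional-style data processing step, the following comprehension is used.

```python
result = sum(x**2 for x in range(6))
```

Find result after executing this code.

Step 1: Compute x**2 for each x in range(6):
  x=0: 0**2 = 0
  x=1: 1**2 = 1
  x=2: 2**2 = 4
  x=3: 3**2 = 9
  x=4: 4**2 = 16
  x=5: 5**2 = 25
Step 2: sum = 0 + 1 + 4 + 9 + 16 + 25 = 55.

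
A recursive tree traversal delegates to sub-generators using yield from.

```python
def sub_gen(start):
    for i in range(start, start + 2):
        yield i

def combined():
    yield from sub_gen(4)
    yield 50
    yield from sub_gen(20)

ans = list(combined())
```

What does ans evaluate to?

Step 1: combined() delegates to sub_gen(4):
  yield 4
  yield 5
Step 2: yield 50
Step 3: Delegates to sub_gen(20):
  yield 20
  yield 21
Therefore ans = [4, 5, 50, 20, 21].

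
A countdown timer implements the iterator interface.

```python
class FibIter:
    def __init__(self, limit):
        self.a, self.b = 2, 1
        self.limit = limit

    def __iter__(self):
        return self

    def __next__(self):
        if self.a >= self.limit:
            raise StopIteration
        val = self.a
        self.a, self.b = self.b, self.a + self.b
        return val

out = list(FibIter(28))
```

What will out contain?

Step 1: Fibonacci-like sequence (a=2, b=1) until >= 28:
  Yield 2, then a,b = 1,3
  Yield 1, then a,b = 3,4
  Yield 3, then a,b = 4,7
  Yield 4, then a,b = 7,11
  Yield 7, then a,b = 11,18
  Yield 11, then a,b = 18,29
  Yield 18, then a,b = 29,47
Step 2: 29 >= 28, stop.
Therefore out = [2, 1, 3, 4, 7, 11, 18].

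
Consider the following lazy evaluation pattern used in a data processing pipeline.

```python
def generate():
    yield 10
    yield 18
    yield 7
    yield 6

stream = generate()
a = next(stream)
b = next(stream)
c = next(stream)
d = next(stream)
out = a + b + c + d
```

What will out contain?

Step 1: Create generator and consume all values:
  a = next(stream) = 10
  b = next(stream) = 18
  c = next(stream) = 7
  d = next(stream) = 6
Step 2: out = 10 + 18 + 7 + 6 = 41.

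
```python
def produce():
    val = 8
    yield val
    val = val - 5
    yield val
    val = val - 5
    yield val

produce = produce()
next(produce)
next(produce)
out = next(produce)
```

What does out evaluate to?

Step 1: Trace through generator execution:
  Yield 1: val starts at 8, yield 8
  Yield 2: val = 8 - 5 = 3, yield 3
  Yield 3: val = 3 - 5 = -2, yield -2
Step 2: First next() gets 8, second next() gets the second value, third next() yields -2.
Therefore out = -2.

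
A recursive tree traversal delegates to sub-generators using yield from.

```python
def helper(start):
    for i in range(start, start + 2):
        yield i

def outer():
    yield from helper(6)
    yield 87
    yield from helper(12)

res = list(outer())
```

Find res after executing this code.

Step 1: outer() delegates to helper(6):
  yield 6
  yield 7
Step 2: yield 87
Step 3: Delegates to helper(12):
  yield 12
  yield 13
Therefore res = [6, 7, 87, 12, 13].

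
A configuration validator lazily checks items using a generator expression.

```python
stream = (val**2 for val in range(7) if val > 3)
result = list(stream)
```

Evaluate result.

Step 1: For range(7), keep val > 3, then square:
  val=0: 0 <= 3, excluded
  val=1: 1 <= 3, excluded
  val=2: 2 <= 3, excluded
  val=3: 3 <= 3, excluded
  val=4: 4 > 3, yield 4**2 = 16
  val=5: 5 > 3, yield 5**2 = 25
  val=6: 6 > 3, yield 6**2 = 36
Therefore result = [16, 25, 36].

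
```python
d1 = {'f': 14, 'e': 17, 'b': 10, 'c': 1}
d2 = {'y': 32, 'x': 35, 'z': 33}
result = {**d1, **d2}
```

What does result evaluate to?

Step 1: Merge d1 and d2 (d2 values override on key conflicts).
Step 2: d1 has keys ['f', 'e', 'b', 'c'], d2 has keys ['y', 'x', 'z'].
Therefore result = {'f': 14, 'e': 17, 'b': 10, 'c': 1, 'y': 32, 'x': 35, 'z': 33}.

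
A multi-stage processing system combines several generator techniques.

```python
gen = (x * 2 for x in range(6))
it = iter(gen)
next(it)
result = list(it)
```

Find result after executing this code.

Step 1: Generator produces [0, 2, 4, 6, 8, 10].
Step 2: next(it) consumes first element (0).
Step 3: list(it) collects remaining: [2, 4, 6, 8, 10].
Therefore result = [2, 4, 6, 8, 10].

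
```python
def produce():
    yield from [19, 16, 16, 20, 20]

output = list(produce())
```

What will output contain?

Step 1: yield from delegates to the iterable, yielding each element.
Step 2: Collected values: [19, 16, 16, 20, 20].
Therefore output = [19, 16, 16, 20, 20].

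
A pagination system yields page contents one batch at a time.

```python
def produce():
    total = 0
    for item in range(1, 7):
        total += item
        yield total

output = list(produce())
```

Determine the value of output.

Step 1: Generator accumulates running sum:
  item=1: total = 1, yield 1
  item=2: total = 3, yield 3
  item=3: total = 6, yield 6
  item=4: total = 10, yield 10
  item=5: total = 15, yield 15
  item=6: total = 21, yield 21
Therefore output = [1, 3, 6, 10, 15, 21].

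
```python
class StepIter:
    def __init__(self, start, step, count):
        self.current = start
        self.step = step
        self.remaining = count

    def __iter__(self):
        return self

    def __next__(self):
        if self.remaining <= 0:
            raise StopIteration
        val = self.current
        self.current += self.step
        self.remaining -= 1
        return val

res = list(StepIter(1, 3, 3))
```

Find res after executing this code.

Step 1: StepIter starts at 1, increments by 3, for 3 steps:
  Yield 1, then current += 3
  Yield 4, then current += 3
  Yield 7, then current += 3
Therefore res = [1, 4, 7].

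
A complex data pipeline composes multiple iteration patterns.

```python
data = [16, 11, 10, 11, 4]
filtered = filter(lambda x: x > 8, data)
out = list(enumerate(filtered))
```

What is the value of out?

Step 1: Filter [16, 11, 10, 11, 4] for > 8: [16, 11, 10, 11].
Step 2: enumerate re-indexes from 0: [(0, 16), (1, 11), (2, 10), (3, 11)].
Therefore out = [(0, 16), (1, 11), (2, 10), (3, 11)].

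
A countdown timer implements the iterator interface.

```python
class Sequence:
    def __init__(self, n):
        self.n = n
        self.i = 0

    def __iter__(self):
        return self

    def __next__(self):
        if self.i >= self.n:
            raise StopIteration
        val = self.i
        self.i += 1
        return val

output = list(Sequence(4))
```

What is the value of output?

Step 1: Sequence(4) creates an iterator counting 0 to 3.
Step 2: list() consumes all values: [0, 1, 2, 3].
Therefore output = [0, 1, 2, 3].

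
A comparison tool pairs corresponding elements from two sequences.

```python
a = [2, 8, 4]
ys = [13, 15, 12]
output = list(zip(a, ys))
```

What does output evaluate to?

Step 1: zip pairs elements at same index:
  Index 0: (2, 13)
  Index 1: (8, 15)
  Index 2: (4, 12)
Therefore output = [(2, 13), (8, 15), (4, 12)].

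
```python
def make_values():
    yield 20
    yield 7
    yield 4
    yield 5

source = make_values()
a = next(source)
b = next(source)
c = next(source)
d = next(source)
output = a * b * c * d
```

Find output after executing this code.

Step 1: Create generator and consume all values:
  a = next(source) = 20
  b = next(source) = 7
  c = next(source) = 4
  d = next(source) = 5
Step 2: output = 20 * 7 * 4 * 5 = 2800.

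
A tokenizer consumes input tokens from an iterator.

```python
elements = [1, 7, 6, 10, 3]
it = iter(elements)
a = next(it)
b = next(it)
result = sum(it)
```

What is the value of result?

Step 1: Create iterator over [1, 7, 6, 10, 3].
Step 2: a = next() = 1, b = next() = 7.
Step 3: sum() of remaining [6, 10, 3] = 19.
Therefore result = 19.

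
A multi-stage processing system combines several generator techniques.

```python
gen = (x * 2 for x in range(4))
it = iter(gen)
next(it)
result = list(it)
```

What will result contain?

Step 1: Generator produces [0, 2, 4, 6].
Step 2: next(it) consumes first element (0).
Step 3: list(it) collects remaining: [2, 4, 6].
Therefore result = [2, 4, 6].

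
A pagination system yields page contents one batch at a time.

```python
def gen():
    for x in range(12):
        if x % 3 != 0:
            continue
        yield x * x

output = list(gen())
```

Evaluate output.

Step 1: Only yield x**2 when x is divisible by 3:
  x=0: 0 % 3 == 0, yield 0**2 = 0
  x=3: 3 % 3 == 0, yield 3**2 = 9
  x=6: 6 % 3 == 0, yield 6**2 = 36
  x=9: 9 % 3 == 0, yield 9**2 = 81
Therefore output = [0, 9, 36, 81].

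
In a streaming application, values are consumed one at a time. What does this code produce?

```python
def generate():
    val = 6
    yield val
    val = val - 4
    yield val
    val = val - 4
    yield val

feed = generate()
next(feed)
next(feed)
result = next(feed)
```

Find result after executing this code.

Step 1: Trace through generator execution:
  Yield 1: val starts at 6, yield 6
  Yield 2: val = 6 - 4 = 2, yield 2
  Yield 3: val = 2 - 4 = -2, yield -2
Step 2: First next() gets 6, second next() gets the second value, third next() yields -2.
Therefore result = -2.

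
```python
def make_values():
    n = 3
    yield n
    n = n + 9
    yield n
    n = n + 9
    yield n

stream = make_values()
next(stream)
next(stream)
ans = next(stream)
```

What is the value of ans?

Step 1: Trace through generator execution:
  Yield 1: n starts at 3, yield 3
  Yield 2: n = 3 + 9 = 12, yield 12
  Yield 3: n = 12 + 9 = 21, yield 21
Step 2: First next() gets 3, second next() gets the second value, third next() yields 21.
Therefore ans = 21.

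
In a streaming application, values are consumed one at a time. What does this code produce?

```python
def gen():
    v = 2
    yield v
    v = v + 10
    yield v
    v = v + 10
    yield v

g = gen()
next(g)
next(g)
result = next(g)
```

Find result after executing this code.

Step 1: Trace through generator execution:
  Yield 1: v starts at 2, yield 2
  Yield 2: v = 2 + 10 = 12, yield 12
  Yield 3: v = 12 + 10 = 22, yield 22
Step 2: First next() gets 2, second next() gets the second value, third next() yields 22.
Therefore result = 22.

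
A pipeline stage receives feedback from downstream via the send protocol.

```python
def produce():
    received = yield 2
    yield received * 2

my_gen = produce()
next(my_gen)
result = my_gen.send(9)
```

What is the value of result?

Step 1: next(my_gen) advances to first yield, producing 2.
Step 2: send(9) resumes, received = 9.
Step 3: yield received * 2 = 9 * 2 = 18.
Therefore result = 18.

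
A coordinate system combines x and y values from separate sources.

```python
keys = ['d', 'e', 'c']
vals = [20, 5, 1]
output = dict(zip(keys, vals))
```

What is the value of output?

Step 1: zip pairs keys with values:
  'd' -> 20
  'e' -> 5
  'c' -> 1
Therefore output = {'d': 20, 'e': 5, 'c': 1}.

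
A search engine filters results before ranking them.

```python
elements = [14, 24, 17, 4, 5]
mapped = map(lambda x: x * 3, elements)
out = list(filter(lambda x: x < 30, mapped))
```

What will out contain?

Step 1: Map x * 3:
  14 -> 42
  24 -> 72
  17 -> 51
  4 -> 12
  5 -> 15
Step 2: Filter for < 30:
  42: removed
  72: removed
  51: removed
  12: kept
  15: kept
Therefore out = [12, 15].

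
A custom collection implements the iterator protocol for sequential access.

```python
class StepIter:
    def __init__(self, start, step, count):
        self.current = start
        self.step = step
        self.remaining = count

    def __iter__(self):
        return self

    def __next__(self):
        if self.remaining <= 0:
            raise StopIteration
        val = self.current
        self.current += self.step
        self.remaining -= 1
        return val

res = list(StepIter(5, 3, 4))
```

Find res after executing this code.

Step 1: StepIter starts at 5, increments by 3, for 4 steps:
  Yield 5, then current += 3
  Yield 8, then current += 3
  Yield 11, then current += 3
  Yield 14, then current += 3
Therefore res = [5, 8, 11, 14].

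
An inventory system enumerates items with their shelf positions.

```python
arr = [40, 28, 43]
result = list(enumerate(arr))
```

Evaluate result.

Step 1: enumerate pairs each element with its index:
  (0, 40)
  (1, 28)
  (2, 43)
Therefore result = [(0, 40), (1, 28), (2, 43)].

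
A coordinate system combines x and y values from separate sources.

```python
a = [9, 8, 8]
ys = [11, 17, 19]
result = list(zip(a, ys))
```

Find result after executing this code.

Step 1: zip pairs elements at same index:
  Index 0: (9, 11)
  Index 1: (8, 17)
  Index 2: (8, 19)
Therefore result = [(9, 11), (8, 17), (8, 19)].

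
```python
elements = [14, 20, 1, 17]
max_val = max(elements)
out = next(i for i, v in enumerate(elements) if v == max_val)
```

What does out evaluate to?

Step 1: max([14, 20, 1, 17]) = 20.
Step 2: Find first index where value == 20:
  Index 0: 14 != 20
  Index 1: 20 == 20, found!
Therefore out = 1.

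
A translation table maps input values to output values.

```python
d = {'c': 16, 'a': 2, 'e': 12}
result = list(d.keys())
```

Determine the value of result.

Step 1: d.keys() returns the dictionary keys in insertion order.
Therefore result = ['c', 'a', 'e'].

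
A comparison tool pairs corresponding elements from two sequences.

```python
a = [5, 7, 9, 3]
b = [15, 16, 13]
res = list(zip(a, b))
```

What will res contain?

Step 1: zip stops at shortest (len(a)=4, len(b)=3):
  Index 0: (5, 15)
  Index 1: (7, 16)
  Index 2: (9, 13)
Step 2: Last element of a (3) has no pair, dropped.
Therefore res = [(5, 15), (7, 16), (9, 13)].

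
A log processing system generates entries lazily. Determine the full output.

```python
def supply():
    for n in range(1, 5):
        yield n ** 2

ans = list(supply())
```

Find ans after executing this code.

Step 1: For each n in range(1, 5), yield n**2:
  n=1: yield 1**2 = 1
  n=2: yield 2**2 = 4
  n=3: yield 3**2 = 9
  n=4: yield 4**2 = 16
Therefore ans = [1, 4, 9, 16].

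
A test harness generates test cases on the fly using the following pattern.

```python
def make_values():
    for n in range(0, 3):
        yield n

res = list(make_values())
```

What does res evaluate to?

Step 1: The generator yields each value from range(0, 3).
Step 2: list() consumes all yields: [0, 1, 2].
Therefore res = [0, 1, 2].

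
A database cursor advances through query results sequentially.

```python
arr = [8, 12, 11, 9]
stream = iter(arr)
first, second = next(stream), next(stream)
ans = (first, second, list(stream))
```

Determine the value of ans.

Step 1: Create iterator over [8, 12, 11, 9].
Step 2: first = 8, second = 12.
Step 3: Remaining elements: [11, 9].
Therefore ans = (8, 12, [11, 9]).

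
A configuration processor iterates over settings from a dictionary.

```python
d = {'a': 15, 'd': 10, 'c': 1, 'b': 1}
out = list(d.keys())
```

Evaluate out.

Step 1: d.keys() returns the dictionary keys in insertion order.
Therefore out = ['a', 'd', 'c', 'b'].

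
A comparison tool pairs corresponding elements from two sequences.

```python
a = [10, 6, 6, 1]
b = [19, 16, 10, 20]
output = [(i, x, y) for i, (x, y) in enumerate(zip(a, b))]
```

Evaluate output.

Step 1: enumerate(zip(a, b)) gives index with paired elements:
  i=0: (10, 19)
  i=1: (6, 16)
  i=2: (6, 10)
  i=3: (1, 20)
Therefore output = [(0, 10, 19), (1, 6, 16), (2, 6, 10), (3, 1, 20)].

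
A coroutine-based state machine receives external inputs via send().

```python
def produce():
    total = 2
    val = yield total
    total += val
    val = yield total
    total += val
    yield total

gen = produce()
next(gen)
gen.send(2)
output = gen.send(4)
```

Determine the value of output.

Step 1: next() -> yield total=2.
Step 2: send(2) -> val=2, total = 2+2 = 4, yield 4.
Step 3: send(4) -> val=4, total = 4+4 = 8, yield 8.
Therefore output = 8.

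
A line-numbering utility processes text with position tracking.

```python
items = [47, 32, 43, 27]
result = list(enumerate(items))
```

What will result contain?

Step 1: enumerate pairs each element with its index:
  (0, 47)
  (1, 32)
  (2, 43)
  (3, 27)
Therefore result = [(0, 47), (1, 32), (2, 43), (3, 27)].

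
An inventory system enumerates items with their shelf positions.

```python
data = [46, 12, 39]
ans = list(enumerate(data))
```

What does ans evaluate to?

Step 1: enumerate pairs each element with its index:
  (0, 46)
  (1, 12)
  (2, 39)
Therefore ans = [(0, 46), (1, 12), (2, 39)].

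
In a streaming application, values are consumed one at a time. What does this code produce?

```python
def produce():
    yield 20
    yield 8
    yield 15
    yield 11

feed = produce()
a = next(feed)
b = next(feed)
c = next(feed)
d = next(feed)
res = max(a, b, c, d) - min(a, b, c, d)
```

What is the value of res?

Step 1: Create generator and consume all values:
  a = next(feed) = 20
  b = next(feed) = 8
  c = next(feed) = 15
  d = next(feed) = 11
Step 2: max = 20, min = 8, res = 20 - 8 = 12.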